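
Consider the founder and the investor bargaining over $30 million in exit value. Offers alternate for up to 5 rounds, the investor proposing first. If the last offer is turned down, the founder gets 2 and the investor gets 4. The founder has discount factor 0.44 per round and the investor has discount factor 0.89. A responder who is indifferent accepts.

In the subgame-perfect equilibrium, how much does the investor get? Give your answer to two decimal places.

27.67

Round 5 (the investor proposes): the founder gets 2 if talks fail, so the investor offers 2 and keeps 28.
Round 4 (the founder proposes): the investor can get 28 next round, worth 0.89 × 28 = 24.92 now; the founder offers that and keeps 5.08.
Round 3 (the investor proposes): the founder can get 5.08 next round, worth 0.44 × 5.08 = 2.2352 now, so the investor offers 2.2352, keeping 27.7648.
Round 2 (the founder proposes): the investor can get 27.7648 next round, worth 0.89 × 27.7648 = 24.710672 now. The founder offers 24.710672 and keeps 30 − 24.710672 = 5.289328.
Round 1 (the investor proposes): the founder can get 5.289328 next round, worth 0.44 × 5.289328 = 2.32730432 now, so the investor offers 2.32730432, keeping 27.67269568.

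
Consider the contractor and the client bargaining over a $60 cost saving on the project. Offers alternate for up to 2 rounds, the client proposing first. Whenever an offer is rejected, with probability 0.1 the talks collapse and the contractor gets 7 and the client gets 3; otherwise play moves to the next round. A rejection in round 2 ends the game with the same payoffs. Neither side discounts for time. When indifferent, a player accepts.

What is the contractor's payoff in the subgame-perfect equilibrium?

Round 2 (the contractor proposes): the client gets 3 if talks fail, so the contractor offers 3 and keeps 57.
Round 1 (the client proposes): rejecting gives the contractor an expected 0.9 × 57 + 0.1 × 7 = 52; the client offers that and keeps 8.

52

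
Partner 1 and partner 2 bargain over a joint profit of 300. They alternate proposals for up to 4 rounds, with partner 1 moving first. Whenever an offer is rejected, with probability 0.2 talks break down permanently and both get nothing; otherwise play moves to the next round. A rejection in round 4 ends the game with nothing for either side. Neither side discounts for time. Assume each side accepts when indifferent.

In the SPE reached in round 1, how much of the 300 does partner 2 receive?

201.6

Round 4 (partner 2 proposes): rejection yields 0 for partner 1; partner 2 offers 0 and keeps 300.
Round 3 (partner 1 proposes): rejecting gives partner 2 an expected 0.8 × 300 = 240; partner 1 offers that and keeps 60.
Round 2 (partner 2 proposes): rejecting gives partner 1 an expected 0.8 × 60 = 48; partner 2 offers that and keeps 252.
Round 1 (partner 1 proposes): rejecting gives partner 2 an expected 0.8 × 252 = 201.6; partner 1 offers that and keeps 98.4.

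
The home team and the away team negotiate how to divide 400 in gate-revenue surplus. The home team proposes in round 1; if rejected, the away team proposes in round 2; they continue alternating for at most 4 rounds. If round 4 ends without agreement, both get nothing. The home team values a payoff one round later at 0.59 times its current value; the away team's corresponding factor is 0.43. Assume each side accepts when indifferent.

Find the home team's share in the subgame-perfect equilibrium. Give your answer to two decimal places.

Round 4 (the away team proposes): the home team will accept anything ≥ 0, so the away team offers 0 and keeps 400.
Round 3 (the home team proposes): the away team can get 400 next round, worth 0.43 × 400 = 172 now. The home team offers 172 and keeps 400 − 172 = 228.
Round 2 (the away team proposes): the home team can get 228 next round, worth 0.59 × 228 = 134.52 now, so the away team offers 134.52, keeping 265.48.
Round 1 (the home team proposes): the away team can get 265.48 next round, worth 0.43 × 265.48 = 114.1564 now; the home team offers that and keeps 285.8436.

285.84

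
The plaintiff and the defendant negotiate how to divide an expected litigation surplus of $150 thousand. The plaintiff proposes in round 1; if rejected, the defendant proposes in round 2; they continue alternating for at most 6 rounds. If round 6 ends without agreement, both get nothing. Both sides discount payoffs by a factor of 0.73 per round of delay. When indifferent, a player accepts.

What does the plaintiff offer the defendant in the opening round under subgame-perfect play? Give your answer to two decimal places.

Round 6 (the defendant proposes): the plaintiff will accept anything ≥ 0, so the defendant offers 0 and keeps 150.
Round 5 (the plaintiff proposes): the defendant can get 150 next round, worth 0.73 × 150 = 109.5 now. The plaintiff offers 109.5 and keeps 150 − 109.5 = 40.5.
Round 4 (the defendant proposes): the plaintiff can get 40.5 next round, worth 0.73 × 40.5 = 29.565 now, so the defendant offers 29.565, keeping 120.435.
Round 3 (the plaintiff proposes): the defendant can get 120.435 next round, worth 0.73 × 120.435 = 87.91755 now, so the plaintiff offers 87.91755, keeping 62.08245.
Round 2 (the defendant proposes): the plaintiff can get 62.08245 next round, worth 0.73 × 62.08245 = 45.3201885 now. The defendant offers 45.3201885 and keeps 150 − 45.3201885 = 104.6798115.
Round 1 (the plaintiff proposes): the defendant can get 104.6798115 next round, worth 0.73 × 104.6798115 = 76.416262395 now; the plaintiff offers that and keeps 73.583737605.

76.42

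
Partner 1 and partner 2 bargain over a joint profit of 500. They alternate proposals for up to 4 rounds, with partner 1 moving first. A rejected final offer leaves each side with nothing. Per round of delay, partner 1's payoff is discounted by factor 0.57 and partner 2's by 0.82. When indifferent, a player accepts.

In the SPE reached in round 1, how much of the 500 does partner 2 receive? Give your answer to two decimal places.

Round 4 (partner 2 proposes): rejection yields 0 for partner 1; partner 2 offers 0 and keeps 500.
Round 3 (partner 1 proposes): partner 2 can get 500 next round, worth 0.82 × 500 = 410 now; partner 1 offers that and keeps 90.
Round 2 (partner 2 proposes): partner 1 can get 90 next round, worth 0.57 × 90 = 51.3 now. Partner 2 offers 51.3 and keeps 500 − 51.3 = 448.7.
Round 1 (partner 1 proposes): partner 2 can get 448.7 next round, worth 0.82 × 448.7 = 367.934 now, so partner 1 offers 367.934, keeping 132.066.

367.93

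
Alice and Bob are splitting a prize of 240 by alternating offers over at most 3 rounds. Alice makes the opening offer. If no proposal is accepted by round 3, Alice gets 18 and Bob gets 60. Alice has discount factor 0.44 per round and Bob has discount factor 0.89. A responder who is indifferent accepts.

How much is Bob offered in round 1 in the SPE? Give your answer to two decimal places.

Solve by backward induction from round 3.
Round 3 (Alice proposes): Bob gets 60 if talks fail, so Alice offers 60 and keeps 180.
Round 2 (Bob proposes): Alice can get 180 next round, worth 0.44 × 180 = 79.2 now, so Bob offers 79.2, keeping 160.8.
Round 1 (Alice proposes): Bob can get 160.8 next round, worth 0.89 × 160.8 = 143.112 now; Alice offers that and keeps 96.888.

143.11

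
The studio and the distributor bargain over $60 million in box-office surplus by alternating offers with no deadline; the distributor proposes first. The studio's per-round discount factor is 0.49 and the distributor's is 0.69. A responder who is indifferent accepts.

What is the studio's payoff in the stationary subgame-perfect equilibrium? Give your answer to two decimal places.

In a stationary SPE each proposer offers the other exactly their discounted continuation value.
If the distributor keeps x when proposing and the studio keeps y when proposing, then x = 60 − 0.49y and y = 60 − 0.69x.
Solving: x = 60(1 − 0.49) / (1 − 0.69·0.49) = 30.6 / 0.6619 ≈ 46.2305.
The studio gets 60 − 46.2305 ≈ 13.7695.

13.77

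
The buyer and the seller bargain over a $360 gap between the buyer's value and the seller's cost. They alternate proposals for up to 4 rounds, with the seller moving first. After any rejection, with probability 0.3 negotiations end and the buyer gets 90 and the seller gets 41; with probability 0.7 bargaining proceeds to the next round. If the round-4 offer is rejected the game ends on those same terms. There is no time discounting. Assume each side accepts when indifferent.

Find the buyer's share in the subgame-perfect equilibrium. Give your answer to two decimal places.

Round 4 (the buyer proposes): the seller gets 41 if talks fail, so the buyer offers 41 and keeps 319.
Round 3 (the seller proposes): rejecting gives the buyer an expected 0.7 × 319 + 0.3 × 90 = 250.3. The seller offers 250.3 and keeps 360 − 250.3 = 109.7.
Round 2 (the buyer proposes): rejecting gives the seller an expected 0.7 × 109.7 + 0.3 × 41 = 89.09. The buyer offers 89.09 and keeps 360 − 89.09 = 270.91.
Round 1 (the seller proposes): rejecting gives the buyer an expected 0.7 × 270.91 + 0.3 × 90 = 216.637; the seller offers that and keeps 143.363.

216.64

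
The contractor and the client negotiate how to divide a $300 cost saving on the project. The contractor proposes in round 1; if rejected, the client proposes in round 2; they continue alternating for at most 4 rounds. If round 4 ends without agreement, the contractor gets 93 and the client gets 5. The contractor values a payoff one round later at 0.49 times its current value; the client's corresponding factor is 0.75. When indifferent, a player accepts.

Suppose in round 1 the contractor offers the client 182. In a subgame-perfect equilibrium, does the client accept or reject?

Accept

Round 4 (the client proposes): the contractor gets 93 if talks fail, so the client offers 93 and keeps 207.
Round 3 (the contractor proposes): the client can get 207 next round, worth 0.75 × 207 = 155.25 now; the contractor offers that and keeps 144.75.
Round 2 (the client proposes): the contractor can get 144.75 next round, worth 0.49 × 144.75 = 70.9275 now, so the client offers 70.9275, keeping 229.0725.
So by rejecting in round 1, the client gets 229.0725 next round, worth 0.75 × 229.0725 = 171.804375 now.
Offer 182 ≥ 171.804375, so the client accepts.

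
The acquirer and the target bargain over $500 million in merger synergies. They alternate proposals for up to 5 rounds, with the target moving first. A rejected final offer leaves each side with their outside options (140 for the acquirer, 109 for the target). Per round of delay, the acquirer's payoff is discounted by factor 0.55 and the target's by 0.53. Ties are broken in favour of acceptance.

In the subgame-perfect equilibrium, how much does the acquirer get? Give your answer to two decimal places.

178.82

By backward induction:
Round 5 (the target proposes): the acquirer gets 140 if talks fail, so the target offers 140 and keeps 360.
Round 4 (the acquirer proposes): the target can get 360 next round, worth 0.53 × 360 = 190.8 now; the acquirer offers that and keeps 309.2.
Round 3 (the target proposes): the acquirer can get 309.2 next round, worth 0.55 × 309.2 = 170.06 now. The target offers 170.06 and keeps 500 − 170.06 = 329.94.
Round 2 (the acquirer proposes): the target can get 329.94 next round, worth 0.53 × 329.94 = 174.8682 now, so the acquirer offers 174.8682, keeping 325.1318.
Round 1 (the target proposes): the acquirer can get 325.1318 next round, worth 0.55 × 325.1318 = 178.82249 now. The target offers 178.82249 and keeps 500 − 178.82249 = 321.17751.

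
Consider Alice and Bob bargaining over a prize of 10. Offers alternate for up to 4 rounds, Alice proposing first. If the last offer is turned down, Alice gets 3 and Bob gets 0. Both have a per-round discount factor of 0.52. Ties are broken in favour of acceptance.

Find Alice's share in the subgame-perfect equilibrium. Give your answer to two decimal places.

Round 4 (Bob proposes): Alice gets 3 if talks fail, so Bob offers 3 and keeps 7.
Round 3 (Alice proposes): Bob can get 7 next round, worth 0.52 × 7 = 3.64 now. Alice offers 3.64 and keeps 10 − 3.64 = 6.36.
Round 2 (Bob proposes): Alice can get 6.36 next round, worth 0.52 × 6.36 = 3.3072 now. Bob offers 3.3072 and keeps 10 − 3.3072 = 6.6928.
Round 1 (Alice proposes): Bob can get 6.6928 next round, worth 0.52 × 6.6928 = 3.480256 now. Alice offers 3.480256 and keeps 10 − 3.480256 = 6.519744.

6.52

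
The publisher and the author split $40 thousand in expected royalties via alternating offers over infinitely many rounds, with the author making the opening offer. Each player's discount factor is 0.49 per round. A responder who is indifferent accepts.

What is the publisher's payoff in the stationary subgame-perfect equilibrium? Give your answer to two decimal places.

13.15

Let x be the author's share when the author proposes and y be the publisher's share when the publisher proposes.
The publisher accepts iff offered ≥ 0.49·y, so x = 40 − 0.49y. Symmetrically y = 40 − 0.49x.
Substituting: x = 40 − 0.49(40 − 0.49x), giving x(1 − 0.49·0.49) = 40(1 − 0.49).
So x = 40 × 0.51 / 0.7599 ≈ 26.8456, and the publisher receives 40 − x ≈ 13.1544.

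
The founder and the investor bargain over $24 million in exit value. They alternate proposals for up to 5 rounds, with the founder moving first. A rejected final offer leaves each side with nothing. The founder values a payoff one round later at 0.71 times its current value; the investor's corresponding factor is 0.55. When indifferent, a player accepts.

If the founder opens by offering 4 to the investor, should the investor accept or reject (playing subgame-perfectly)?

Round 5 (the founder proposes): rejection yields 0 for the investor; the founder offers 0 and keeps 24.
Round 4 (the investor proposes): the founder can get 24 next round, worth 0.71 × 24 = 17.04 now; the investor offers that and keeps 6.96.
Round 3 (the founder proposes): the investor can get 6.96 next round, worth 0.55 × 6.96 = 3.828 now, so the founder offers 3.828, keeping 20.172.
Round 2 (the investor proposes): the founder can get 20.172 next round, worth 0.71 × 20.172 = 14.32212 now; the investor offers that and keeps 9.67788.
So by rejecting in round 1, the investor gets 9.67788 next round, worth 0.55 × 9.67788 = 5.322834 now.
Offer 4 < 5.322834, so the investor rejects.

Reject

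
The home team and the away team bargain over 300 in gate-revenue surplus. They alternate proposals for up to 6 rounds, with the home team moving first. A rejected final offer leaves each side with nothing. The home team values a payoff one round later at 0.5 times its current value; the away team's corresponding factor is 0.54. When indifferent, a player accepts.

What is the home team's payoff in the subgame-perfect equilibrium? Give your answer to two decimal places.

185.32

Round 6 (the away team proposes): the home team will accept anything ≥ 0, so the away team offers 0 and keeps 300.
Round 5 (the home team proposes): the away team can get 300 next round, worth 0.54 × 300 = 162 now, so the home team offers 162, keeping 138.
Round 4 (the away team proposes): the home team can get 138 next round, worth 0.5 × 138 = 69 now. The away team offers 69 and keeps 300 − 69 = 231.
Round 3 (the home team proposes): the away team can get 231 next round, worth 0.54 × 231 = 124.74 now. The home team offers 124.74 and keeps 300 − 124.74 = 175.26.
Round 2 (the away team proposes): the home team can get 175.26 next round, worth 0.5 × 175.26 = 87.63 now. The away team offers 87.63 and keeps 300 − 87.63 = 212.37.
Round 1 (the home team proposes): the away team can get 212.37 next round, worth 0.54 × 212.37 = 114.6798 now. The home team offers 114.6798 and keeps 300 − 114.6798 = 185.3202.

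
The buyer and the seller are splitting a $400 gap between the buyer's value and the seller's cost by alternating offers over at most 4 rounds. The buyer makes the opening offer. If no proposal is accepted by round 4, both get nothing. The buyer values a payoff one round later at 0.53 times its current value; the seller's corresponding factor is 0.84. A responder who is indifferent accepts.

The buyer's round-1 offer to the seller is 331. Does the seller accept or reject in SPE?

Accept

Round 4 (the seller proposes): rejection yields 0 for the buyer; the seller offers 0 and keeps 400.
Round 3 (the buyer proposes): the seller can get 400 next round, worth 0.84 × 400 = 336 now. The buyer offers 336 and keeps 400 − 336 = 64.
Round 2 (the seller proposes): the buyer can get 64 next round, worth 0.53 × 64 = 33.92 now. The seller offers 33.92 and keeps 400 − 33.92 = 366.08.
So by rejecting in round 1, the seller gets 366.08 next round, worth 0.84 × 366.08 = 307.5072 now.
Offer 331 ≥ 307.5072, so the seller accepts.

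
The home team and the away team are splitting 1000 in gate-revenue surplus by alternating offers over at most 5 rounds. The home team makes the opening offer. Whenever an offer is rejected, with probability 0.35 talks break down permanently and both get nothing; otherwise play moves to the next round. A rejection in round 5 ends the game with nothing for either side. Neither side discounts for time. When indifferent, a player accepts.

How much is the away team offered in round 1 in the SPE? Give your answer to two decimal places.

323.62

By backward induction:
Round 5 (the home team proposes): rejection yields 0 for the away team; the home team offers 0 and keeps 1000.
Round 4 (the away team proposes): rejecting gives the home team an expected 0.65 × 1000 = 650. The away team offers 650 and keeps 1000 − 650 = 350.
Round 3 (the home team proposes): rejecting gives the away team an expected 0.65 × 350 = 227.5. The home team offers 227.5 and keeps 1000 − 227.5 = 772.5.
Round 2 (the away team proposes): rejecting gives the home team an expected 0.65 × 772.5 = 502.125, so the away team offers 502.125, keeping 497.875.
Round 1 (the home team proposes): rejecting gives the away team an expected 0.65 × 497.875 = 323.61875. The home team offers 323.61875 and keeps 1000 − 323.61875 = 676.38125.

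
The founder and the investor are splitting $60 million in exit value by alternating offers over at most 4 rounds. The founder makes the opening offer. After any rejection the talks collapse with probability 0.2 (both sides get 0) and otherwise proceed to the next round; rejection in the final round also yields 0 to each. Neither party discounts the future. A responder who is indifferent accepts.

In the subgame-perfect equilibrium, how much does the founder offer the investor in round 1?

By backward induction:
Round 4 (the investor proposes): rejection yields 0 for the founder; the investor offers 0 and keeps 60.
Round 3 (the founder proposes): rejecting gives the investor an expected 0.8 × 60 = 48. The founder offers 48 and keeps 60 − 48 = 12.
Round 2 (the investor proposes): rejecting gives the founder an expected 0.8 × 12 = 9.6, so the investor offers 9.6, keeping 50.4.
Round 1 (the founder proposes): rejecting gives the investor an expected 0.8 × 50.4 = 40.32, so the founder offers 40.32, keeping 19.68.

40.32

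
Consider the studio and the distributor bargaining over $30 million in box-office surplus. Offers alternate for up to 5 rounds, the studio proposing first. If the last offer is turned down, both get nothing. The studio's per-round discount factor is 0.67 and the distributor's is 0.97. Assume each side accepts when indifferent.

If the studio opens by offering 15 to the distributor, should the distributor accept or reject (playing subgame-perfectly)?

Reject

Work out the distributor's continuation value if the offer is rejected.
Round 5 (the studio proposes): rejection yields 0 for the distributor; the studio offers 0 and keeps 30.
Round 4 (the distributor proposes): the studio can get 30 next round, worth 0.67 × 30 = 20.1 now. The distributor offers 20.1 and keeps 30 − 20.1 = 9.9.
Round 3 (the studio proposes): the distributor can get 9.9 next round, worth 0.97 × 9.9 = 9.603 now. The studio offers 9.603 and keeps 30 − 9.603 = 20.397.
Round 2 (the distributor proposes): the studio can get 20.397 next round, worth 0.67 × 20.397 = 13.66599 now. The distributor offers 13.66599 and keeps 30 − 13.66599 = 16.33401.
So by rejecting in round 1, the distributor gets 16.33401 next round, worth 0.97 × 16.33401 = 15.8439897 now.
Offer 15 < 15.8439897, so the distributor rejects.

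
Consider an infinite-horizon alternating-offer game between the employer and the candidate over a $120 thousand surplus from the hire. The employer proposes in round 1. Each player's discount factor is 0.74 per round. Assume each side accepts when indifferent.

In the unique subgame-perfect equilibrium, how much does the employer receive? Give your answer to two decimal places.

In a stationary SPE each proposer offers the other exactly their discounted continuation value.
If the employer keeps x when proposing and the candidate keeps y when proposing, then x = 120 − 0.74y and y = 120 − 0.74x.
Solving: x = 120(1 − 0.74) / (1 − 0.74·0.74) = 31.2 / 0.4524 ≈ 68.9655.
The candidate gets 120 − 68.9655 ≈ 51.0345.

68.97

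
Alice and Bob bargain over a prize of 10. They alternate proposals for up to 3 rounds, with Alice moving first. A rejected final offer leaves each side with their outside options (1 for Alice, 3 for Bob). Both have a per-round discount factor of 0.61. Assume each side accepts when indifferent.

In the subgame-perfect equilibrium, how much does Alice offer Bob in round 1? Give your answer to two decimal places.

3.50

Solve by backward induction from round 3.
Round 3 (Alice proposes): Bob gets 3 if talks fail, so Alice offers 3 and keeps 7.
Round 2 (Bob proposes): Alice can get 7 next round, worth 0.61 × 7 = 4.27 now. Bob offers 4.27 and keeps 10 − 4.27 = 5.73.
Round 1 (Alice proposes): Bob can get 5.73 next round, worth 0.61 × 5.73 = 3.4953 now. Alice offers 3.4953 and keeps 10 − 3.4953 = 6.5047.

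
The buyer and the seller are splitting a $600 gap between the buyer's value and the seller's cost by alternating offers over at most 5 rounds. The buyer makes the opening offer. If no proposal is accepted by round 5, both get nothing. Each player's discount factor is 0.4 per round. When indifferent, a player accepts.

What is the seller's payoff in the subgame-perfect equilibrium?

167.04

Round 5 (the buyer proposes): the seller will accept anything ≥ 0, so the buyer offers 0 and keeps 600.
Round 4 (the seller proposes): the buyer can get 600 next round, worth 0.4 × 600 = 240 now, so the seller offers 240, keeping 360.
Round 3 (the buyer proposes): the seller can get 360 next round, worth 0.4 × 360 = 144 now; the buyer offers that and keeps 456.
Round 2 (the seller proposes): the buyer can get 456 next round, worth 0.4 × 456 = 182.4 now, so the seller offers 182.4, keeping 417.6.
Round 1 (the buyer proposes): the seller can get 417.6 next round, worth 0.4 × 417.6 = 167.04 now. The buyer offers 167.04 and keeps 600 − 167.04 = 432.96.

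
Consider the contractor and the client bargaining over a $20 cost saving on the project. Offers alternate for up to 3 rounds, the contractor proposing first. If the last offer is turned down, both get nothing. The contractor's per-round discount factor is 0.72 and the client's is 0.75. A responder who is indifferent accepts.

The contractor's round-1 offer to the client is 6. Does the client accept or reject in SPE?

Accept

Work out the client's continuation value if the offer is rejected.
Round 3 (the contractor proposes): the client will accept anything ≥ 0, so the contractor offers 0 and keeps 20.
Round 2 (the client proposes): the contractor can get 20 next round, worth 0.72 × 20 = 14.4 now, so the client offers 14.4, keeping 5.6.
So by rejecting in round 1, the client gets 5.6 next round, worth 0.75 × 5.6 = 4.2 now.
Offer 6 ≥ 4.2, so the client accepts.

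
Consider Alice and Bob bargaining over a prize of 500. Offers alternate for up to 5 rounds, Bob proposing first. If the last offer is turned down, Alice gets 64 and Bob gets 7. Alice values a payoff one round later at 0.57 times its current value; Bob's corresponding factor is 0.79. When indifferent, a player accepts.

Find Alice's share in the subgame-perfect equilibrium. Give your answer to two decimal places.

Round 5 (Bob proposes): Alice gets 64 if talks fail, so Bob offers 64 and keeps 436.
Round 4 (Alice proposes): Bob can get 436 next round, worth 0.79 × 436 = 344.44 now; Alice offers that and keeps 155.56.
Round 3 (Bob proposes): Alice can get 155.56 next round, worth 0.57 × 155.56 = 88.6692 now, so Bob offers 88.6692, keeping 411.3308.
Round 2 (Alice proposes): Bob can get 411.3308 next round, worth 0.79 × 411.3308 = 324.951332 now, so Alice offers 324.951332, keeping 175.048668.
Round 1 (Bob proposes): Alice can get 175.048668 next round, worth 0.57 × 175.048668 = 99.77774076 now; Bob offers that and keeps 400.22225924.

99.78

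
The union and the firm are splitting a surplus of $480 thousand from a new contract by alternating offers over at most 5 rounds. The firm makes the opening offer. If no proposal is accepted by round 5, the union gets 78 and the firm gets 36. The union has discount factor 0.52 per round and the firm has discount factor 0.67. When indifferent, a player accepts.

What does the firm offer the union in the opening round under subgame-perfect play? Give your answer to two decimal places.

120.53

Solve by backward induction from round 5.
Round 5 (the firm proposes): the union gets 78 if talks fail, so the firm offers 78 and keeps 402.
Round 4 (the union proposes): the firm can get 402 next round, worth 0.67 × 402 = 269.34 now; the union offers that and keeps 210.66.
Round 3 (the firm proposes): the union can get 210.66 next round, worth 0.52 × 210.66 = 109.5432 now. The firm offers 109.5432 and keeps 480 − 109.5432 = 370.4568.
Round 2 (the union proposes): the firm can get 370.4568 next round, worth 0.67 × 370.4568 = 248.206056 now, so the union offers 248.206056, keeping 231.793944.
Round 1 (the firm proposes): the union can get 231.793944 next round, worth 0.52 × 231.793944 = 120.53285088 now; the firm offers that and keeps 359.46714912.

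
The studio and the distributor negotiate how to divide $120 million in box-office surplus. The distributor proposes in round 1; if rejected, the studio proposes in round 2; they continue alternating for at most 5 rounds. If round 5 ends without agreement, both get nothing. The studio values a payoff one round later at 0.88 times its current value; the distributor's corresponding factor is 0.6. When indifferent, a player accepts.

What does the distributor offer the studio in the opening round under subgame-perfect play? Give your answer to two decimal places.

64.54

Solve by backward induction from round 5.
Round 5 (the distributor proposes): rejection yields 0 for the studio; the distributor offers 0 and keeps 120.
Round 4 (the studio proposes): the distributor can get 120 next round, worth 0.6 × 120 = 72 now. The studio offers 72 and keeps 120 − 72 = 48.
Round 3 (the distributor proposes): the studio can get 48 next round, worth 0.88 × 48 = 42.24 now; the distributor offers that and keeps 77.76.
Round 2 (the studio proposes): the distributor can get 77.76 next round, worth 0.6 × 77.76 = 46.656 now, so the studio offers 46.656, keeping 73.344.
Round 1 (the distributor proposes): the studio can get 73.344 next round, worth 0.88 × 73.344 = 64.54272 now, so the distributor offers 64.54272, keeping 55.45728.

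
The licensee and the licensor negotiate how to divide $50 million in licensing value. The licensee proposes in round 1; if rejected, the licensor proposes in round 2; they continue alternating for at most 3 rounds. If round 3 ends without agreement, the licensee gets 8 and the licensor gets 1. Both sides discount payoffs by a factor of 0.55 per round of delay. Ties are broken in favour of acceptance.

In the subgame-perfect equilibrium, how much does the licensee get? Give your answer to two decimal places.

37.32

By backward induction:
Round 3 (the licensee proposes): the licensor gets 1 if talks fail, so the licensee offers 1 and keeps 49.
Round 2 (the licensor proposes): the licensee can get 49 next round, worth 0.55 × 49 = 26.95 now; the licensor offers that and keeps 23.05.
Round 1 (the licensee proposes): the licensor can get 23.05 next round, worth 0.55 × 23.05 = 12.6775 now, so the licensee offers 12.6775, keeping 37.3225.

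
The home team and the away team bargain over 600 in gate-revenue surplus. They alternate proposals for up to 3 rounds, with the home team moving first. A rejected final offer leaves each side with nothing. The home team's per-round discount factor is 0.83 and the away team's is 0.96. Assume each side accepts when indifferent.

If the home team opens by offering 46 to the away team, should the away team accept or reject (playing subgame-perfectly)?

Reject

Round 3 (the home team proposes): rejection yields 0 for the away team; the home team offers 0 and keeps 600.
Round 2 (the away team proposes): the home team can get 600 next round, worth 0.83 × 600 = 498 now, so the away team offers 498, keeping 102.
So by rejecting in round 1, the away team gets 102 next round, worth 0.96 × 102 = 97.92 now.
Offer 46 < 97.92, so the away team rejects.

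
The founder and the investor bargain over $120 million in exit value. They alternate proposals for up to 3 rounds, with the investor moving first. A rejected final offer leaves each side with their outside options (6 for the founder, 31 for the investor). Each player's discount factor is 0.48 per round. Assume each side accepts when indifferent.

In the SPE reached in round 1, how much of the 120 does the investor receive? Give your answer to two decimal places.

88.67

Round 3 (the investor proposes): the founder gets 6 if talks fail, so the investor offers 6 and keeps 114.
Round 2 (the founder proposes): the investor can get 114 next round, worth 0.48 × 114 = 54.72 now; the founder offers that and keeps 65.28.
Round 1 (the investor proposes): the founder can get 65.28 next round, worth 0.48 × 65.28 = 31.3344 now, so the investor offers 31.3344, keeping 88.6656.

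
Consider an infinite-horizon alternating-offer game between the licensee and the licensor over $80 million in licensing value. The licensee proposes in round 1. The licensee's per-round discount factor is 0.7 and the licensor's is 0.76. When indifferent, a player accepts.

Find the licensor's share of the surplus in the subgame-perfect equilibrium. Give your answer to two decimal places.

38.97

In a stationary SPE each proposer offers the other exactly their discounted continuation value.
If the licensee keeps x when proposing and the licensor keeps y when proposing, then x = 80 − 0.76y and y = 80 − 0.7x.
Solving: x = 80(1 − 0.76) / (1 − 0.7·0.76) = 19.2 / 0.468 ≈ 41.0256.
The licensor gets 80 − 41.0256 ≈ 38.9744.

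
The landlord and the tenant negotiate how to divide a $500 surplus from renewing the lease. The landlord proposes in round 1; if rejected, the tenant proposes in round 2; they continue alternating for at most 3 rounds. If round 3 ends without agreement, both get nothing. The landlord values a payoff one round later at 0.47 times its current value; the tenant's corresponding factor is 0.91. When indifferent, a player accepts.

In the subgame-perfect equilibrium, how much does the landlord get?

258.85

Round 3 (the landlord proposes): rejection yields 0 for the tenant; the landlord offers 0 and keeps 500.
Round 2 (the tenant proposes): the landlord can get 500 next round, worth 0.47 × 500 = 235 now; the tenant offers that and keeps 265.
Round 1 (the landlord proposes): the tenant can get 265 next round, worth 0.91 × 265 = 241.15 now; the landlord offers that and keeps 258.85.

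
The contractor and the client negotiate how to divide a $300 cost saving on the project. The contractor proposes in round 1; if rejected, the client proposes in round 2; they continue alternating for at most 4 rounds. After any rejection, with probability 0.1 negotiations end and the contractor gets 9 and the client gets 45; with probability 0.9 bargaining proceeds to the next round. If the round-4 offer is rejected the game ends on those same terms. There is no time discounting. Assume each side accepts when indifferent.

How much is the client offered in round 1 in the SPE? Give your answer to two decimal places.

Round 4 (the client proposes): the contractor gets 9 if talks fail, so the client offers 9 and keeps 291.
Round 3 (the contractor proposes): rejecting gives the client an expected 0.9 × 291 + 0.1 × 45 = 266.4. The contractor offers 266.4 and keeps 300 − 266.4 = 33.6.
Round 2 (the client proposes): rejecting gives the contractor an expected 0.9 × 33.6 + 0.1 × 9 = 31.14. The client offers 31.14 and keeps 300 − 31.14 = 268.86.
Round 1 (the contractor proposes): rejecting gives the client an expected 0.9 × 268.86 + 0.1 × 45 = 246.474; the contractor offers that and keeps 53.526.

246.47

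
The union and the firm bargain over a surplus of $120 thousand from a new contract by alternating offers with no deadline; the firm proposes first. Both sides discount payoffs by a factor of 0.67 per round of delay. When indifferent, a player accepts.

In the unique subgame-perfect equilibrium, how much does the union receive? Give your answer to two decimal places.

In a stationary SPE each proposer offers the other exactly their discounted continuation value.
If the firm keeps x when proposing and the union keeps y when proposing, then x = 120 − 0.67y and y = 120 − 0.67x.
Solving: x = 120(1 − 0.67) / (1 − 0.67·0.67) = 39.6 / 0.5511 ≈ 71.8563.
The union gets 120 − 71.8563 ≈ 48.1437.

48.14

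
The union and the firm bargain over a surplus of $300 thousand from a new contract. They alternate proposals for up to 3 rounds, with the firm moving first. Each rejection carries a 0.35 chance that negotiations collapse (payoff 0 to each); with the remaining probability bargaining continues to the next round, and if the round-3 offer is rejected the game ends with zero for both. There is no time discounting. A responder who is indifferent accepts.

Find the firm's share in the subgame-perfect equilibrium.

By backward induction:
Round 3 (the firm proposes): the union will accept anything ≥ 0, so the firm offers 0 and keeps 300.
Round 2 (the union proposes): rejecting gives the firm an expected 0.65 × 300 = 195; the union offers that and keeps 105.
Round 1 (the firm proposes): rejecting gives the union an expected 0.65 × 105 = 68.25, so the firm offers 68.25, keeping 231.75.

231.75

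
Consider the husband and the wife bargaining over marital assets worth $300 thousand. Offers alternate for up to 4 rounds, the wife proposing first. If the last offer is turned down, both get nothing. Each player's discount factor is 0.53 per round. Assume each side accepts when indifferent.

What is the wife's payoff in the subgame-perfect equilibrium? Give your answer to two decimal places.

Round 4 (the husband proposes): rejection yields 0 for the wife; the husband offers 0 and keeps 300.
Round 3 (the wife proposes): the husband can get 300 next round, worth 0.53 × 300 = 159 now. The wife offers 159 and keeps 300 − 159 = 141.
Round 2 (the husband proposes): the wife can get 141 next round, worth 0.53 × 141 = 74.73 now, so the husband offers 74.73, keeping 225.27.
Round 1 (the wife proposes): the husband can get 225.27 next round, worth 0.53 × 225.27 = 119.3931 now, so the wife offers 119.3931, keeping 180.6069.

180.61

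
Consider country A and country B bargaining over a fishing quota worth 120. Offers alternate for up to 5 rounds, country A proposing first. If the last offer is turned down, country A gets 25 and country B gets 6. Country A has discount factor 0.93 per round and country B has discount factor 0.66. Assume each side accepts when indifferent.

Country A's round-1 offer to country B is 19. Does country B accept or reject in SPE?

Accept

Work out country B's continuation value if the offer is rejected.
Round 5 (country A proposes): country B gets 6 if talks fail, so country A offers 6 and keeps 114.
Round 4 (country B proposes): country A can get 114 next round, worth 0.93 × 114 = 106.02 now; country B offers that and keeps 13.98.
Round 3 (country A proposes): country B can get 13.98 next round, worth 0.66 × 13.98 = 9.2268 now, so country A offers 9.2268, keeping 110.7732.
Round 2 (country B proposes): country A can get 110.7732 next round, worth 0.93 × 110.7732 = 103.019076 now. Country B offers 103.019076 and keeps 120 − 103.019076 = 16.980924.
So by rejecting in round 1, country B gets 16.980924 next round, worth 0.66 × 16.980924 = 11.20740984 now.
Offer 19 ≥ 11.20740984, so country B accepts.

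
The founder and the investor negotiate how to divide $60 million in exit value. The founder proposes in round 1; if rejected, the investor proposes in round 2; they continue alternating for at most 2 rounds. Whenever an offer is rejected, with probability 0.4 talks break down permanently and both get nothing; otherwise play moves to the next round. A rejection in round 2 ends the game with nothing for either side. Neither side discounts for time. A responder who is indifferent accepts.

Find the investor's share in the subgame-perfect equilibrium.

By backward induction:
Round 2 (the investor proposes): the founder will accept anything ≥ 0, so the investor offers 0 and keeps 60.
Round 1 (the founder proposes): rejecting gives the investor an expected 0.6 × 60 = 36; the founder offers that and keeps 24.

36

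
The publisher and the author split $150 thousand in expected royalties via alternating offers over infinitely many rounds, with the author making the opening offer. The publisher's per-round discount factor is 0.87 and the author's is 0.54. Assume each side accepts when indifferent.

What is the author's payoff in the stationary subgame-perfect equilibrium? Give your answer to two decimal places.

36.78

In a stationary SPE each proposer offers the other exactly their discounted continuation value.
If the author keeps x when proposing and the publisher keeps y when proposing, then x = 150 − 0.87y and y = 150 − 0.54x.
Solving: x = 150(1 − 0.87) / (1 − 0.54·0.87) = 19.5 / 0.5302 ≈ 36.7786.
The publisher gets 150 − 36.7786 ≈ 113.2214.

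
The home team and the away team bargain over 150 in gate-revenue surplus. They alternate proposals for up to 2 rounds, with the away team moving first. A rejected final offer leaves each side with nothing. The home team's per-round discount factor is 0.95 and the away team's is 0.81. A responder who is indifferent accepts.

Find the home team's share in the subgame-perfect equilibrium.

142.5

By backward induction:
Round 2 (the home team proposes): rejection yields 0 for the away team; the home team offers 0 and keeps 150.
Round 1 (the away team proposes): the home team can get 150 next round, worth 0.95 × 150 = 142.5 now. The away team offers 142.5 and keeps 150 − 142.5 = 7.5.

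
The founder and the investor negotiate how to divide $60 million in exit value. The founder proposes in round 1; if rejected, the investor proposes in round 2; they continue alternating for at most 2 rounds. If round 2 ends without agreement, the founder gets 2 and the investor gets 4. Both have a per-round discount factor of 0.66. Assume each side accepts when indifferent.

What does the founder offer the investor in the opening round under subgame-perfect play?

38.28

Round 2 (the investor proposes): the founder gets 2 if talks fail, so the investor offers 2 and keeps 58.
Round 1 (the founder proposes): the investor can get 58 next round, worth 0.66 × 58 = 38.28 now; the founder offers that and keeps 21.72.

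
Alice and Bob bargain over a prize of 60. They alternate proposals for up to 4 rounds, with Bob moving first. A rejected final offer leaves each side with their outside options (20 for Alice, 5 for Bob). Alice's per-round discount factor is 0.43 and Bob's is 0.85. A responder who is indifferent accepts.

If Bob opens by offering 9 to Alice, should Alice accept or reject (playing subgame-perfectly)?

Round 4 (Alice proposes): Bob gets 5 if talks fail, so Alice offers 5 and keeps 55.
Round 3 (Bob proposes): Alice can get 55 next round, worth 0.43 × 55 = 23.65 now. Bob offers 23.65 and keeps 60 − 23.65 = 36.35.
Round 2 (Alice proposes): Bob can get 36.35 next round, worth 0.85 × 36.35 = 30.8975 now, so Alice offers 30.8975, keeping 29.1025.
So by rejecting in round 1, Alice gets 29.1025 next round, worth 0.43 × 29.1025 = 12.514075 now.
Offer 9 < 12.514075, so Alice rejects.

Reject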